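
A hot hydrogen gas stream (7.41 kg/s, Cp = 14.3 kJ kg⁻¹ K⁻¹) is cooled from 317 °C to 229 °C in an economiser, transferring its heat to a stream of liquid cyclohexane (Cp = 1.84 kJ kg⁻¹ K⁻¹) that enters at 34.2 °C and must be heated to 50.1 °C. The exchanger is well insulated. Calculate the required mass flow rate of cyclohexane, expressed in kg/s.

ṁ_c = 319 kg/s

Heat released by hot stream: Q = 7.41 × 14.3 × (317 − 229) = 9324.7 kJ/s
Energy balance on cold side (adiabatic exchanger): Q = ṁ_c·Cp_c·(T_c,out − T_c,in)
ṁ_c = 9324.7 / [1.84 × (50.1 − 34.2)] = 318.73 kg/s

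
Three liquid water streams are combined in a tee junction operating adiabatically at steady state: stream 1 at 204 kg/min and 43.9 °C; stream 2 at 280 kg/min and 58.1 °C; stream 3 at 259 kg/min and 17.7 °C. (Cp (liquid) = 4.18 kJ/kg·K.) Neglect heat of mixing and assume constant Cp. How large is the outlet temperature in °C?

T_out = 40.1 °C

Adiabatic, steady state ⇒ Σ ṁᵢCp,ᵢ(T_out − Tᵢ) = 0
T_out = Σ ṁᵢCp,ᵢTᵢ / Σ ṁᵢCp,ᵢ
      = 124600 / 3105.7 = 40.118 °C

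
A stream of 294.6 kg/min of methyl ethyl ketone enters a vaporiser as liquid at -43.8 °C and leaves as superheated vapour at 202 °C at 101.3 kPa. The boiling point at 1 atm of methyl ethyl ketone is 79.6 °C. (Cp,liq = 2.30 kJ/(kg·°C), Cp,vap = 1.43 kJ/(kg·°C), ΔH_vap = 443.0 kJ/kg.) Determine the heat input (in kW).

liquid -43.8→79.6 °C: 283.82 kJ/kg
vaporisation at 79.6 °C: 443 kJ/kg
vapour 79.6→202 °C: 175.03 kJ/kg
Δh = 283.82 + 443 + 175.03 = 901.85 kJ/kg
Q = ṁ·Δh = 294.6 kg/min × 901.85 kJ/kg = 265690 kJ/min
|Q| = 4428.1 kW

Q = 4430 kW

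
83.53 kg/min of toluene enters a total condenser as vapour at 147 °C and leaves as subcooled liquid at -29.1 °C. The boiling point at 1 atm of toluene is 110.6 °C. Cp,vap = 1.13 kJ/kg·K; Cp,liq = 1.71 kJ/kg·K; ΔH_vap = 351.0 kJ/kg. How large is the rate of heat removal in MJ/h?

Q_c = 3160 MJ/h

vapour 147→110.6 °C: -41.132 kJ/kg
condensation at 110.6 °C: -351 kJ/kg
liquid 110.6→-29.1 °C: -238.89 kJ/kg
Δh = -41.132 + -351 + -238.89 = -631.02 kJ/kg
Q = ṁ·Δh = 83.53 kg/min × -631.02 kJ/kg = -52709 kJ/min
|Q| = 878.48 kW = 3162.5 MJ/h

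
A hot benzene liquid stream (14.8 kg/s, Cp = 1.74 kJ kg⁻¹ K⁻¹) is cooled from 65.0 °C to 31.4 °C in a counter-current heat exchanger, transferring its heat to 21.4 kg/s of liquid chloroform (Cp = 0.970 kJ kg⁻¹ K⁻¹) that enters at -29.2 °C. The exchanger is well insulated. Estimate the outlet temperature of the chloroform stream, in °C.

Heat released by hot stream: Q = 14.8 × 1.74 × (65.0 − 31.4) = 865.27 kJ/s
Energy balance on cold side (adiabatic exchanger): Q = ṁ_c·Cp_c·(T_c,out − T_c,in)
T_c,out = -29.2 + 865.27/(21.4 × 0.970) = 12.484 °C

T_c,out = 12.5 °C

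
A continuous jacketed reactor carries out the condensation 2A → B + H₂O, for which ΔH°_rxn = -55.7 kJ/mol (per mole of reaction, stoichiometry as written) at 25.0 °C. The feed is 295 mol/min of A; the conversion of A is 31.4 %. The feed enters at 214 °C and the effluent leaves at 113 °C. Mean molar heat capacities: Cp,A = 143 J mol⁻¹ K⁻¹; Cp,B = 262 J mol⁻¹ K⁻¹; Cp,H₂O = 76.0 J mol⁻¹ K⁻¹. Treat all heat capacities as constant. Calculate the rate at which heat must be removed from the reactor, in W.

Extent of reaction ξ = 0.314 × 295 / 2 = 46.315 mol/min
Reaction term: ξ·ΔH°_rxn = 46.315 × -55.7 = -2579.7 kJ/min
Sensible, feed 214→25 °C: -7973 kJ/min
Outlet flows (mol/min): A 202.37, B 46.315, H₂O 46.315
Sensible, products 25→113 °C: 3924.2 kJ/min
Q = ΔH = -6628.5 kJ/min = -110.47 kW
Heat removed = 110470 W

Q_out = 110000 W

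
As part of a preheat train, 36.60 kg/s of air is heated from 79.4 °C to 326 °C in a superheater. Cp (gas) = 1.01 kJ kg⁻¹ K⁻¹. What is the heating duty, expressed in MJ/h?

Q = ṁ·Cp·ΔT = 36.60 × 1.01 × (326 − 79.4) = 9115.8 kJ/s
Heating duty = 32817 MJ/h

Q = 32800 MJ/h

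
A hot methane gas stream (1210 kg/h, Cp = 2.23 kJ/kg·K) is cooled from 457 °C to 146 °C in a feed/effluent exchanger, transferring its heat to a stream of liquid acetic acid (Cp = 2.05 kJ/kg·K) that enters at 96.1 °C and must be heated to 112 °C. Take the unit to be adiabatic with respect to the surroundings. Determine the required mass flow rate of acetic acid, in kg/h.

ṁ_c = 25700 kg/h

Heat released by hot stream: Q = 1210 × 2.23 × (457 − 146) = 839170 kJ/h
Energy balance on cold side (adiabatic exchanger): Q = ṁ_c·Cp_c·(T_c,out − T_c,in)
ṁ_c = 839170 / [2.05 × (112 − 96.1)] = 25745 kg/h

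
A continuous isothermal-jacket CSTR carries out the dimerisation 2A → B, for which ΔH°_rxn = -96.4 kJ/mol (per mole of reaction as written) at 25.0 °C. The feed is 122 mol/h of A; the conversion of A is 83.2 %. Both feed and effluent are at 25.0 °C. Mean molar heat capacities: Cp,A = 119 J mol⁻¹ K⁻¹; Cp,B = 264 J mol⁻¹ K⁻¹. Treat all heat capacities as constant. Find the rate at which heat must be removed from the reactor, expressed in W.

Q_out = 1360 W

Extent of reaction ξ = 0.832 × 122 / 2 = 50.752 mol/h
Reaction term: ξ·ΔH°_rxn = 50.752 × -96.4 = -4892.5 kJ/h
Q = ΔH = -4892.5 kJ/h = -1.359 kW
Heat removed = 1359 W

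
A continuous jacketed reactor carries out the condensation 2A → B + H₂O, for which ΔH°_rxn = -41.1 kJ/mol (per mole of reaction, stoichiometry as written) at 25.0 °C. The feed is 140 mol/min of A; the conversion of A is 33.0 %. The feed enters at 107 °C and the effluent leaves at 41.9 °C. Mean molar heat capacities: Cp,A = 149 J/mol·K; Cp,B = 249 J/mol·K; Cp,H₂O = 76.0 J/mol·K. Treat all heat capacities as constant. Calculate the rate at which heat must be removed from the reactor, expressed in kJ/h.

Q_out = 138000 kJ/h

Extent of reaction ξ = 0.330 × 140 / 2 = 23.1 mol/min
Reaction term: ξ·ΔH°_rxn = 23.1 × -41.1 = -949.41 kJ/min
Sensible, feed 107→25 °C: -1710.5 kJ/min
Outlet flows (mol/min): A 93.8, B 23.1, H₂O 23.1
Sensible, products 25→41.9 °C: 363.07 kJ/min
Q = ΔH = -2296.9 kJ/min = -38.281 kW
Heat removed = 137810 kJ/h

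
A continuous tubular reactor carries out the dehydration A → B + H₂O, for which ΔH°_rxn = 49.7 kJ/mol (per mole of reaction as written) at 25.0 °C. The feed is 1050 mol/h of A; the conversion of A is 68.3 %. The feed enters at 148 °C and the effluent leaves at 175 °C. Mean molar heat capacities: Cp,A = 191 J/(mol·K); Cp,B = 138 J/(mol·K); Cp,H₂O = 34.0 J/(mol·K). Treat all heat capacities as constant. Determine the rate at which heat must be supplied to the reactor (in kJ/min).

Extent of reaction ξ = 0.683 × 1050 = 717.15 mol/h
Reaction term: ξ·ΔH°_rxn = 717.15 × 49.7 = 35642 kJ/h
Sensible, feed 148→25 °C: -24668 kJ/h
Outlet flows (mol/h): A 332.85, B 717.15, H₂O 717.15
Sensible, products 25→175 °C: 28039 kJ/h
Q = ΔH = 39013 kJ/h = 10.837 kW
Heat supplied = 650.22 kJ/min

Q_in = 650 kJ/min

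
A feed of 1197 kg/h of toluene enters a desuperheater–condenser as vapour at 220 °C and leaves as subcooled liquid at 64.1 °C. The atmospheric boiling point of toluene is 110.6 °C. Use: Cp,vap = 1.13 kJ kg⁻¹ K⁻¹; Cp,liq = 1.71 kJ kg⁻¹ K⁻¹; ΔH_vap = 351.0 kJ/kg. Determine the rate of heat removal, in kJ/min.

vapour 220→110.6 °C: -123.62 kJ/kg
condensation at 110.6 °C: -351 kJ/kg
liquid 110.6→64.1 °C: -79.515 kJ/kg
Δh = -123.62 + -351 + -79.515 = -554.14 kJ/kg
Q = ṁ·Δh = 1197 kg/h × -554.14 kJ/kg = -663300 kJ/h
|Q| = 184.25 kW = 11055 kJ/min

Q_c = 11100 kJ/min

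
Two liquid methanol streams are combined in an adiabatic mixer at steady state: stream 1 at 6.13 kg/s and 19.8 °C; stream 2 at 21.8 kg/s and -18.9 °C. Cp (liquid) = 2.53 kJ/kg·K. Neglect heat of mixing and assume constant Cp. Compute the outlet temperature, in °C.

T_out = -10.4 °C

No heat crosses the boundary, so H_out = H_in.
T_out = Σ ṁᵢCp,ᵢTᵢ / Σ ṁᵢCp,ᵢ
      = -735.33 / 70.663 = -10.406 °C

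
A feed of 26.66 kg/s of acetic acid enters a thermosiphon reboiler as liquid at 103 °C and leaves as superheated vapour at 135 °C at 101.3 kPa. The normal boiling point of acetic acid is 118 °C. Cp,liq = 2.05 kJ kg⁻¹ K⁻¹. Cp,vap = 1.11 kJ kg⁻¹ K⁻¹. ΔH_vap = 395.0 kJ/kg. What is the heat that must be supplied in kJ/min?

liquid 103→118 °C: 30.75 kJ/kg
vaporisation at 118 °C: 395 kJ/kg
vapour 118→135 °C: 18.87 kJ/kg
Δh = 30.75 + 395 + 18.87 = 444.62 kJ/kg
Q = ṁ·Δh = 26.66 kg/s × 444.62 kJ/kg = 11854 kJ/s
|Q| = 11854 kW = 711210 kJ/min

Q = 711000 kJ/min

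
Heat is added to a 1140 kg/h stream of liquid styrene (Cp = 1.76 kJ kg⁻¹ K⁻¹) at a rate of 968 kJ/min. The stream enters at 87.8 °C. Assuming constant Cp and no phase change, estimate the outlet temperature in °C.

T_out = 117 °C

Q = 968 kJ/min = 58080 kJ/h
ΔT = Q/(ṁ·Cp) = 58080/(1140×1.76) = 28.947 K
T_out = 87.8 + 28.947 = 116.75 °C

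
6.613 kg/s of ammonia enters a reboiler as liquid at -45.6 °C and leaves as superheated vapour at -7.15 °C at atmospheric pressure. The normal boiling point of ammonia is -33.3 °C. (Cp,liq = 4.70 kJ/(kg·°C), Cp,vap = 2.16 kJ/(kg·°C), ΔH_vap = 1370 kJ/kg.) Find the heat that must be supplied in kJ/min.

liquid -45.6→-33.3 °C: 57.81 kJ/kg
vaporisation at -33.3 °C: 1370 kJ/kg
vapour -33.3→-7.15 °C: 56.484 kJ/kg
Δh = 57.81 + 1370 + 56.484 = 1484.3 kJ/kg
Q = ṁ·Δh = 6.613 kg/s × 1484.3 kJ/kg = 9815.6 kJ/s
|Q| = 9815.6 kW = 588940 kJ/min

Q = 589000 kJ/min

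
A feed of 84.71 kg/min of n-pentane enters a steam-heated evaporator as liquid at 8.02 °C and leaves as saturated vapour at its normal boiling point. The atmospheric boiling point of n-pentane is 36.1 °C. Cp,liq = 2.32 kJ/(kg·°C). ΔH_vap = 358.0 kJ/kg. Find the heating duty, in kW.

Q = 597 kW

liquid 8.02→36.1 °C: 65.146 kJ/kg
vaporisation at 36.1 °C: 358 kJ/kg
Δh = 65.146 + 358 = 423.15 kJ/kg
Q = ṁ·Δh = 84.71 kg/min × 423.15 kJ/kg = 35845 kJ/min
|Q| = 597.41 kW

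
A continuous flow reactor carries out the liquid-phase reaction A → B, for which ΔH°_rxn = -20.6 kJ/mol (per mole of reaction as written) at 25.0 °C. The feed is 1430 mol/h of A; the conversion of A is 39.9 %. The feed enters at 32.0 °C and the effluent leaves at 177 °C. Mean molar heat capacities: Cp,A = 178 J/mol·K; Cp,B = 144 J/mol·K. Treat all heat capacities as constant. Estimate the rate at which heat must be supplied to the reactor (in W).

Extent of reaction ξ = 0.399 × 1430 = 570.57 mol/h
Reaction term: ξ·ΔH°_rxn = 570.57 × -20.6 = -11754 kJ/h
Sensible, feed 32.0→25 °C: -1781.8 kJ/h
Outlet flows (mol/h): A 859.43, B 570.57
Sensible, products 25→177 °C: 35741 kJ/h
Q = ΔH = 22206 kJ/h = 6.1683 kW
Heat supplied = 6168.3 W

Q_in = 6170 W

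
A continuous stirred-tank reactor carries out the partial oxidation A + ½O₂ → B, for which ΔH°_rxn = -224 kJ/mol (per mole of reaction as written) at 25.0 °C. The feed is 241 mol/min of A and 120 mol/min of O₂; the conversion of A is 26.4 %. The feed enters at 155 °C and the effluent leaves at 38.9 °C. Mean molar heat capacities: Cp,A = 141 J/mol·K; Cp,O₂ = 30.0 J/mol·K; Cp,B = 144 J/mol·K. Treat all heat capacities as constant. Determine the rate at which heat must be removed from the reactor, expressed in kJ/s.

Q_out = 310 kJ/s

Extent of reaction ξ = 0.264 × 241 = 63.624 mol/min
Reaction term: ξ·ΔH°_rxn = 63.624 × -224 = -14252 kJ/min
Sensible, feed 155→25 °C: -4885.5 kJ/min
Outlet flows (mol/min): A 177.38, O₂ 88.188, B 63.624
Sensible, products 25→38.9 °C: 511.76 kJ/min
Q = ΔH = -18626 kJ/min = -310.43 kW
Heat removed = 310.43 kJ/s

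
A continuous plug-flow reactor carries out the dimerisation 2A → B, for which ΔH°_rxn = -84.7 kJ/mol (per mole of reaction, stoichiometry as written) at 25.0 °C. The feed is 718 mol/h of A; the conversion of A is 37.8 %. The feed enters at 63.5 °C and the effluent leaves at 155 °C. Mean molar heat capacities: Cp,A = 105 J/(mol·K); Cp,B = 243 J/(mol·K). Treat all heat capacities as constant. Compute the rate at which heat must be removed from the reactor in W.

Q_out = 1110 W

Extent of reaction ξ = 0.378 × 718 / 2 = 135.7 mol/h
Reaction term: ξ·ΔH°_rxn = 135.7 × -84.7 = -11494 kJ/h
Sensible, feed 63.5→25 °C: -2902.5 kJ/h
Outlet flows (mol/h): A 446.6, B 135.7
Sensible, products 25→155 °C: 10383 kJ/h
Q = ΔH = -4013.6 kJ/h = -1.1149 kW
Heat removed = 1114.9 W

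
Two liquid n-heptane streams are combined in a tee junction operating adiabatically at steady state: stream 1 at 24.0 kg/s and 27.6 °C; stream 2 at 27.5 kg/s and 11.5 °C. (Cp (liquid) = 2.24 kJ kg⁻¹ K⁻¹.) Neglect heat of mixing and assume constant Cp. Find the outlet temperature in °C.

Adiabatic, steady state ⇒ Σ ṁᵢCp,ᵢ(T_out − Tᵢ) = 0
Σ ṁᵢCp,ᵢTᵢ = 24.0×2.24×27.6 + 27.5×2.24×11.5 = 2192.2
Σ ṁᵢCp,ᵢ = 24.0×2.24 + 27.5×2.24 = 115.36
T_out = 2192.2 / 115.36 = 19.003 °C

T_out = 19.0 °C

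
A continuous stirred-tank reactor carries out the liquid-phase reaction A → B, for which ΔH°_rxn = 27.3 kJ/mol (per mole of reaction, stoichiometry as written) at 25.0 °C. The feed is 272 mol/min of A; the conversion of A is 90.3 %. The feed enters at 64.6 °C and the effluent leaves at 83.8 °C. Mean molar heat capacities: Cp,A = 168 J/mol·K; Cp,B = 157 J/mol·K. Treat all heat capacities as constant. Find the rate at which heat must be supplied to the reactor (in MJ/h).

Extent of reaction ξ = 0.903 × 272 = 245.62 mol/min
Reaction term: ξ·ΔH°_rxn = 245.62 × 27.3 = 6705.3 kJ/min
Sensible, feed 64.6→25 °C: -1809.6 kJ/min
Outlet flows (mol/min): A 26.384, B 245.62
Sensible, products 25→83.8 °C: 2528.1 kJ/min
Q = ΔH = 7423.8 kJ/min = 123.73 kW
Heat supplied = 445.43 MJ/h

Q_in = 445 MJ/h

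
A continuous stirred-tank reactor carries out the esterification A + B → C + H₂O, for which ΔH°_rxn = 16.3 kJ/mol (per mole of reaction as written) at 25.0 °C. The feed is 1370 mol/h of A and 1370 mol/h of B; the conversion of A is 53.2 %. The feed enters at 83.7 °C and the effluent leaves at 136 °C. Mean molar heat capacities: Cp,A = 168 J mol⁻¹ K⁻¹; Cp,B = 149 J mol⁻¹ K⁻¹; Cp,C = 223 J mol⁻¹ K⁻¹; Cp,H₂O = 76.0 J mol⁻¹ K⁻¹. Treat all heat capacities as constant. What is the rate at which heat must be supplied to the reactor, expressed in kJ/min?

Q_in = 552 kJ/min

Extent of reaction ξ = 0.532 × 1370 = 728.84 mol/h
Reaction term: ξ·ΔH°_rxn = 728.84 × 16.3 = 11880 kJ/h
Sensible, feed 83.7→25 °C: -25493 kJ/h
Outlet flows (mol/h): A 641.16, B 641.16, C 728.84, H₂O 728.84
Sensible, products 25→136 °C: 46750 kJ/h
Q = ΔH = 33137 kJ/h = 9.2048 kW
Heat supplied = 552.29 kJ/min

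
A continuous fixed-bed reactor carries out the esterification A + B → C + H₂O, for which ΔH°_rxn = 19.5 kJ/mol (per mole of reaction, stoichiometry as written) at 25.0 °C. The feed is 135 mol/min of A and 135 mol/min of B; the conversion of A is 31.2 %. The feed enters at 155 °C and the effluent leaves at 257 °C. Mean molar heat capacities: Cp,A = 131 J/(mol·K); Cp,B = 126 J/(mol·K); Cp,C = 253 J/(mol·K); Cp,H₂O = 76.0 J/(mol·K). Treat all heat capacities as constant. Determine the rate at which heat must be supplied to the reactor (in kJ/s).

Q_in = 84.4 kJ/s

Extent of reaction ξ = 0.312 × 135 = 42.12 mol/min
Reaction term: ξ·ΔH°_rxn = 42.12 × 19.5 = 821.34 kJ/min
Sensible, feed 155→25 °C: -4510.4 kJ/min
Outlet flows (mol/min): A 92.88, B 92.88, C 42.12, H₂O 42.12
Sensible, products 25→257 °C: 8752.8 kJ/min
Q = ΔH = 5063.8 kJ/min = 84.397 kW
Heat supplied = 84.397 kJ/s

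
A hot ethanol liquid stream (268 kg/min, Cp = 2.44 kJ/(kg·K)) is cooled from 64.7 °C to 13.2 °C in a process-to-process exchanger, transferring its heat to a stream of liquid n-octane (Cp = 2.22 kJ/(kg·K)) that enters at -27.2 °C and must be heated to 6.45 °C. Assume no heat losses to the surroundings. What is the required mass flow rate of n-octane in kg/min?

ṁ_c = 451 kg/min

Heat released by hot stream: Q = 268 × 2.44 × (64.7 − 13.2) = 33677 kJ/min
Energy balance on cold side (adiabatic exchanger): Q = ṁ_c·Cp_c·(T_c,out − T_c,in)
ṁ_c = 33677 / [2.22 × (6.45 − -27.2)] = 450.81 kg/min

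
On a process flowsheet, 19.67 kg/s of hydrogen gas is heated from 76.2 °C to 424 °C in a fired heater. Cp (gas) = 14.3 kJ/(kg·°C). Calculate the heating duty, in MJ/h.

Q = ṁ·Cp·ΔT = 19.67 × 14.3 × (424 − 76.2) = 97830 kJ/s
Heating duty = 352190 MJ/h

Q = 352000 MJ/h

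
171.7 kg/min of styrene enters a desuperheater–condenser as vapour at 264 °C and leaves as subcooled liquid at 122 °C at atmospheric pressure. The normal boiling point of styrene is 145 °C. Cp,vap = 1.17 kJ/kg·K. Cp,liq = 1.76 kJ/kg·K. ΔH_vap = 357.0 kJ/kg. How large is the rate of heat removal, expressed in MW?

Q_c = 1.54 MW

vapour 264→145 °C: -139.23 kJ/kg
condensation at 145 °C: -357 kJ/kg
liquid 145→122 °C: -40.48 kJ/kg
Δh = -139.23 + -357 + -40.48 = -536.71 kJ/kg
Q = ṁ·Δh = 171.7 kg/min × -536.71 kJ/kg = -92153 kJ/min
|Q| = 1535.9 kW = 1.5359 MW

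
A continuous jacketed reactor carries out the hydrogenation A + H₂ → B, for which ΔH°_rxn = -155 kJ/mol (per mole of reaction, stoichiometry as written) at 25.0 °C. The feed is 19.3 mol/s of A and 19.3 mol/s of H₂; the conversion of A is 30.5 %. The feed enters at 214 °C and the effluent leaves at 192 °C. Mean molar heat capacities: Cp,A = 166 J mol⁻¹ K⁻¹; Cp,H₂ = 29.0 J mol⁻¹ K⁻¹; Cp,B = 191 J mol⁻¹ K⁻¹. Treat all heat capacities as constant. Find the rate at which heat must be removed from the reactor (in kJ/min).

Extent of reaction ξ = 0.305 × 19.3 = 5.8865 mol/s
Reaction term: ξ·ΔH°_rxn = 5.8865 × -155 = -912.41 kJ/s
Sensible, feed 214→25 °C: -711.3 kJ/s
Outlet flows (mol/s): A 13.414, H₂ 13.414, B 5.8865
Sensible, products 25→192 °C: 624.57 kJ/s
Q = ΔH = -999.14 kJ/s = -999.14 kW
Heat removed = 59948 kJ/min

Q_out = 59900 kJ/min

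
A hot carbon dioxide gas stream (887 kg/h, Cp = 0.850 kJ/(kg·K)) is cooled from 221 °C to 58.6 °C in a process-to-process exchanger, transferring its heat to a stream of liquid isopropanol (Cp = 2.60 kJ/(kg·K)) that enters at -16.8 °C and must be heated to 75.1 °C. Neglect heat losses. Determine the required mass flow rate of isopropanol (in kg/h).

Heat released by hot stream: Q = 887 × 0.850 × (221 − 58.6) = 122440 kJ/h
Energy balance on cold side (adiabatic exchanger): Q = ṁ_c·Cp_c·(T_c,out − T_c,in)
ṁ_c = 122440 / [2.60 × (75.1 − -16.8)] = 512.44 kg/h

ṁ_c = 512 kg/h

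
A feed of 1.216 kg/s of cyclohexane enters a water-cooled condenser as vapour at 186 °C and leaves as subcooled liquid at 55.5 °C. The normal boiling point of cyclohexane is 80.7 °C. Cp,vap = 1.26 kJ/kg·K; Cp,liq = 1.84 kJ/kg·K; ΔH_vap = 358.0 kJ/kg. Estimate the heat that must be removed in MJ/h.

vapour 186→80.7 °C: -132.68 kJ/kg
condensation at 80.7 °C: -358 kJ/kg
liquid 80.7→55.5 °C: -46.368 kJ/kg
Δh = -132.68 + -358 + -46.368 = -537.05 kJ/kg
Q = ṁ·Δh = 1.216 kg/s × -537.05 kJ/kg = -653.05 kJ/s
|Q| = 653.05 kW = 2351 MJ/h

Q_c = 2350 MJ/h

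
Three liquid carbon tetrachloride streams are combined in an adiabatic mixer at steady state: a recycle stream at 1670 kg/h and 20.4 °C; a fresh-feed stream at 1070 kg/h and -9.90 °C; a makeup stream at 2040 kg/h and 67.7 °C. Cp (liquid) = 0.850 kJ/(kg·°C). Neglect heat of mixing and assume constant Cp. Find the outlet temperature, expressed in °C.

No heat crosses the boundary, so H_out = H_in.
T_out = Σ ṁᵢCp,ᵢTᵢ / Σ ṁᵢCp,ᵢ
      = 137350 / 4063 = 33.804 °C

T_out = 33.8 °C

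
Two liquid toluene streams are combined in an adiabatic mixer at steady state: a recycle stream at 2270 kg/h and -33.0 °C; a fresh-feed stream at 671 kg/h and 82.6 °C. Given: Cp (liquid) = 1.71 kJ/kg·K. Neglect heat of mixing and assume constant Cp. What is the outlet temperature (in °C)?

No heat crosses the boundary, so H_out = H_in.
Σ ṁᵢCp,ᵢTᵢ = 2270×1.71×-33.0 + 671×1.71×82.6 = -33320
Σ ṁᵢCp,ᵢ = 2270×1.71 + 671×1.71 = 5029.1
T_out = -33320 / 5029.1 = -6.6254 °C

T_out = -6.63 °C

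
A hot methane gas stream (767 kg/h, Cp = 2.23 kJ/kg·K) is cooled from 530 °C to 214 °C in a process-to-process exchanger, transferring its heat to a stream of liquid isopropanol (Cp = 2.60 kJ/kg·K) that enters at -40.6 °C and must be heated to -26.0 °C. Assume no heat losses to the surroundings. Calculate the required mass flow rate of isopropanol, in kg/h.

ṁ_c = 14200 kg/h

Heat released by hot stream: Q = 767 × 2.23 × (530 − 214) = 540490 kJ/h
Energy balance on cold side (adiabatic exchanger): Q = ṁ_c·Cp_c·(T_c,out − T_c,in)
ṁ_c = 540490 / [2.60 × (-26.0 − -40.6)] = 14238 kg/h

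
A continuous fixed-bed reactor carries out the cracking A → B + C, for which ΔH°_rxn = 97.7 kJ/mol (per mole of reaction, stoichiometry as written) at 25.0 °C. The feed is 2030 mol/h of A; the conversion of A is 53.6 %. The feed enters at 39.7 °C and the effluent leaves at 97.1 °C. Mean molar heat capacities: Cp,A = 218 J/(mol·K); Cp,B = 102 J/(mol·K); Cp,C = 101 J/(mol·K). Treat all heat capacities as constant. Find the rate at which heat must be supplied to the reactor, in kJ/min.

Q_in = 2180 kJ/min

Extent of reaction ξ = 0.536 × 2030 = 1088.1 mol/h
Reaction term: ξ·ΔH°_rxn = 1088.1 × 97.7 = 106310 kJ/h
Sensible, feed 39.7→25 °C: -6505.3 kJ/h
Outlet flows (mol/h): A 941.92, B 1088.1, C 1088.1
Sensible, products 25→97.1 °C: 30730 kJ/h
Q = ΔH = 130530 kJ/h = 36.258 kW
Heat supplied = 2175.5 kJ/min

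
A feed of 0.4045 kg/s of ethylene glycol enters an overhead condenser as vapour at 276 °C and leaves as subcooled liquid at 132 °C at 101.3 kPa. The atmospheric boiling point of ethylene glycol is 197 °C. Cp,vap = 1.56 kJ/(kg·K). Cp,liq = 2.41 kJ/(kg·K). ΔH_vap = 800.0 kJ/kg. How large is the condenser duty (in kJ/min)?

vapour 276→197 °C: -123.24 kJ/kg
condensation at 197 °C: -800 kJ/kg
liquid 197→132 °C: -156.65 kJ/kg
Δh = -123.24 + -800 + -156.65 = -1079.9 kJ/kg
Q = ṁ·Δh = 0.4045 kg/s × -1079.9 kJ/kg = -436.82 kJ/s
|Q| = 436.82 kW = 26209 kJ/min

Q_c = 26200 kJ/min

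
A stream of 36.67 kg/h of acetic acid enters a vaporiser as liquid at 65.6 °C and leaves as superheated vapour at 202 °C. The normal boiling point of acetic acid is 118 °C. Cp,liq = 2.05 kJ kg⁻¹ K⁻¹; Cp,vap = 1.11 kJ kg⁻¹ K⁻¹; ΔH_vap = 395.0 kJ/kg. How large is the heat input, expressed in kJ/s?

Q = 6.07 kJ/s

liquid 65.6→118 °C: 107.42 kJ/kg
vaporisation at 118 °C: 395 kJ/kg
vapour 118→202 °C: 93.24 kJ/kg
Δh = 107.42 + 395 + 93.24 = 595.66 kJ/kg
Q = ṁ·Δh = 36.67 kg/h × 595.66 kJ/kg = 21843 kJ/h
|Q| = 6.0675 kW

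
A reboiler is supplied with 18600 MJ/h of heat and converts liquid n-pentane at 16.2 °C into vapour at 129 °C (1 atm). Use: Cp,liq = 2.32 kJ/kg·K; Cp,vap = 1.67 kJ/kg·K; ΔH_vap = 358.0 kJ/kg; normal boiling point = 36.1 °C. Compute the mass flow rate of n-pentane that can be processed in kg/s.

Δh = 2.32×(36.1−16.2) + 358.0 + 1.67×(129−36.1) = 559.31 kJ/kg
Q = 18600 MJ/h = 5166.7 kJ/s = 5166.7 kJ/s
ṁ = Q/Δh = 5166.7 / 559.31 = 9.2376 kg/s

ṁ = 9.24 kg/s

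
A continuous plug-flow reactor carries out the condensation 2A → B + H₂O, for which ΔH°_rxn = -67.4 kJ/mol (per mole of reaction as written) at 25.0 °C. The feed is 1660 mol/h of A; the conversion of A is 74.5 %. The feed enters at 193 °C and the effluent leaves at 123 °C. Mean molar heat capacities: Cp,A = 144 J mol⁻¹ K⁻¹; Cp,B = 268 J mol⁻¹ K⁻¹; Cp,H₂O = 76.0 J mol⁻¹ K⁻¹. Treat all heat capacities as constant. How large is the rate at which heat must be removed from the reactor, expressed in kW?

Extent of reaction ξ = 0.745 × 1660 / 2 = 618.35 mol/h
Reaction term: ξ·ΔH°_rxn = 618.35 × -67.4 = -41677 kJ/h
Sensible, feed 193→25 °C: -40159 kJ/h
Outlet flows (mol/h): A 423.3, B 618.35, H₂O 618.35
Sensible, products 25→123 °C: 26819 kJ/h
Q = ΔH = -55016 kJ/h = -15.282 kW
Heat removed = 15.282 kW

Q_out = 15.3 kW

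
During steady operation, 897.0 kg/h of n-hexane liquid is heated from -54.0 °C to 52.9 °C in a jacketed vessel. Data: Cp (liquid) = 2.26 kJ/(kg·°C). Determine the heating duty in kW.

Q = ṁ·Cp·ΔT = 897.0 × 2.26 × (52.9 − -54.0) = 216710 kJ/h
Converting: 216710 / 3600 s = 60.197 kW

Q = 60.2 kW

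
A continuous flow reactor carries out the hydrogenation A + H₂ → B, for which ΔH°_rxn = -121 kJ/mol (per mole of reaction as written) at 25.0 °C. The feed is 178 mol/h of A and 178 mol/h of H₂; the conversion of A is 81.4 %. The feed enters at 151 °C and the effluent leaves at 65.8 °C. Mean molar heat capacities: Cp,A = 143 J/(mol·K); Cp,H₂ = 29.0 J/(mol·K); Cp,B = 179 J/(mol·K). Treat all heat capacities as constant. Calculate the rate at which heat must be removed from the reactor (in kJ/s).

Extent of reaction ξ = 0.814 × 178 = 144.89 mol/h
Reaction term: ξ·ΔH°_rxn = 144.89 × -121 = -17532 kJ/h
Sensible, feed 151→25 °C: -3857.6 kJ/h
Outlet flows (mol/h): A 33.108, H₂ 33.108, B 144.89
Sensible, products 25→65.8 °C: 1290.5 kJ/h
Q = ΔH = -20099 kJ/h = -5.5831 kW
Heat removed = 5.5831 kJ/s

Q_out = 5.58 kJ/s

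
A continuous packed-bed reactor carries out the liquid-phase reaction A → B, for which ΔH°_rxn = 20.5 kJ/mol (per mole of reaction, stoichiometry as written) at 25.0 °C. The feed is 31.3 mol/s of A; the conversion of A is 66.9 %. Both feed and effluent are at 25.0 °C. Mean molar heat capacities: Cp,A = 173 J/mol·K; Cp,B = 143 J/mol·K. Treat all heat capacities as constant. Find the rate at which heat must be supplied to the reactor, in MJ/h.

Q_in = 1550 MJ/h

Extent of reaction ξ = 0.669 × 31.3 = 20.94 mol/s
Reaction term: ξ·ΔH°_rxn = 20.94 × 20.5 = 429.26 kJ/s
Q = ΔH = 429.26 kJ/s = 429.26 kW
Heat supplied = 1545.3 MJ/h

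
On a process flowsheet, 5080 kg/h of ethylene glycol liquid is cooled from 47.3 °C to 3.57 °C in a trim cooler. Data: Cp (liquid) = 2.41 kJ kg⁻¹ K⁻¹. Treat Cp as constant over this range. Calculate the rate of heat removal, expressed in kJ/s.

Q = ṁ·Cp·ΔT = 5080 × 2.41 × (3.57 − 47.3) = -535380 kJ/h
Converting: 535380 / 3600 s = 148.72 kW

Q_c = 149 kJ/s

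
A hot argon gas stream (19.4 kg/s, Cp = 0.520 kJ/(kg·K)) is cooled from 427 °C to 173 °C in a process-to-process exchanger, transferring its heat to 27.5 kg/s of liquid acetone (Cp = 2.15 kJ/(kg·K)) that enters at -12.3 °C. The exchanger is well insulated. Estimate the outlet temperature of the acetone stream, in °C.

T_c,out = 31.0 °C

Heat released by hot stream: Q = 19.4 × 0.520 × (427 − 173) = 2562.4 kJ/s
Energy balance on cold side (adiabatic exchanger): Q = ṁ_c·Cp_c·(T_c,out − T_c,in)
T_c,out = -12.3 + 2562.4/(27.5 × 2.15) = 31.038 °C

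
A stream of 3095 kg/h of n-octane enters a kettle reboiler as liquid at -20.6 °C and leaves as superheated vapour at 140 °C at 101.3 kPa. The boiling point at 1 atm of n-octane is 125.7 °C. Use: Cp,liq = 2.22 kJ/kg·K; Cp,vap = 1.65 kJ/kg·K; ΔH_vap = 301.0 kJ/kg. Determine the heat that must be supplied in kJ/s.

liquid -20.6→125.7 °C: 324.79 kJ/kg
vaporisation at 125.7 °C: 301 kJ/kg
vapour 125.7→140 °C: 23.595 kJ/kg
Δh = 324.79 + 301 + 23.595 = 649.38 kJ/kg
Q = ṁ·Δh = 3095 kg/h × 649.38 kJ/kg = 2.0098e+06 kJ/h
|Q| = 558.29 kW

Q = 558 kJ/s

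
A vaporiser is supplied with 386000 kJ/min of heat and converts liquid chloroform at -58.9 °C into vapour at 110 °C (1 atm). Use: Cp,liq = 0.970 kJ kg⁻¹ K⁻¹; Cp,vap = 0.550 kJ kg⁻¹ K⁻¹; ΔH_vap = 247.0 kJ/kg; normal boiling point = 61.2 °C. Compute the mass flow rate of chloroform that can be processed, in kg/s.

ṁ = 16.5 kg/s

Δh = 0.970×(61.2−-58.9) + 247.0 + 0.550×(110−61.2) = 390.34 kJ/kg
Q = 386000 kJ/min = 6433.3 kJ/s = 6433.3 kJ/s
ṁ = Q/Δh = 6433.3 / 390.34 = 16.481 kg/s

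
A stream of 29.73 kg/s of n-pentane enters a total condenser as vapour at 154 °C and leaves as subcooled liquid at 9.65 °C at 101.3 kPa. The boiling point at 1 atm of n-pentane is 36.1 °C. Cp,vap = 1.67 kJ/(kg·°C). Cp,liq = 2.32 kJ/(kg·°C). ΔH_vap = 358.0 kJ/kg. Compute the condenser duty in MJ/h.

Q_c = 66000 MJ/h

vapour 154→36.1 °C: -196.89 kJ/kg
condensation at 36.1 °C: -358 kJ/kg
liquid 36.1→9.65 °C: -61.364 kJ/kg
Δh = -196.89 + -358 + -61.364 = -616.26 kJ/kg
Q = ṁ·Δh = 29.73 kg/s × -616.26 kJ/kg = -18321 kJ/s
|Q| = 18321 kW = 65957 MJ/h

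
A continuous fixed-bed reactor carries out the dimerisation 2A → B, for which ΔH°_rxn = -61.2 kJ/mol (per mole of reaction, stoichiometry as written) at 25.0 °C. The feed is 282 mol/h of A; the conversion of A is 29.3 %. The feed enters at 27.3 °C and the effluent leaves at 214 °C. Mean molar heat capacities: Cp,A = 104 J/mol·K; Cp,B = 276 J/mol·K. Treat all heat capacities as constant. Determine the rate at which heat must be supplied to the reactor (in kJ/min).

Q_in = 58.0 kJ/min

Extent of reaction ξ = 0.293 × 282 / 2 = 41.313 mol/h
Reaction term: ξ·ΔH°_rxn = 41.313 × -61.2 = -2528.4 kJ/h
Sensible, feed 27.3→25 °C: -67.454 kJ/h
Outlet flows (mol/h): A 199.37, B 41.313
Sensible, products 25→214 °C: 6073.9 kJ/h
Q = ΔH = 3478.1 kJ/h = 0.96615 kW
Heat supplied = 57.969 kJ/min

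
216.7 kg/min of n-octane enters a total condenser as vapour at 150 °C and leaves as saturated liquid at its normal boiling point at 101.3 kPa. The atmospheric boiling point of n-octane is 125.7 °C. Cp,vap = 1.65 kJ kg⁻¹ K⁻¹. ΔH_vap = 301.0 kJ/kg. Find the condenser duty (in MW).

Q_c = 1.23 MW

vapour 150→125.7 °C: -40.095 kJ/kg
condensation at 125.7 °C: -301 kJ/kg
Δh = -40.095 + -301 = -341.09 kJ/kg
Q = ṁ·Δh = 216.7 kg/min × -341.09 kJ/kg = -73915 kJ/min
|Q| = 1231.9 kW = 1.2319 MW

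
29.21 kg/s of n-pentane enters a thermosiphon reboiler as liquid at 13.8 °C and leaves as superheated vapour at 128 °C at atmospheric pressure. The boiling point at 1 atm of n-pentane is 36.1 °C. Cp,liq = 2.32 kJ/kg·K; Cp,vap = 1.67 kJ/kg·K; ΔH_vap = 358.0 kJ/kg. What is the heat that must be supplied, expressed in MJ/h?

Q = 59200 MJ/h

liquid 13.8→36.1 °C: 51.736 kJ/kg
vaporisation at 36.1 °C: 358 kJ/kg
vapour 36.1→128 °C: 153.47 kJ/kg
Δh = 51.736 + 358 + 153.47 = 563.21 kJ/kg
Q = ṁ·Δh = 29.21 kg/s × 563.21 kJ/kg = 16451 kJ/s
|Q| = 16451 kW = 59225 MJ/h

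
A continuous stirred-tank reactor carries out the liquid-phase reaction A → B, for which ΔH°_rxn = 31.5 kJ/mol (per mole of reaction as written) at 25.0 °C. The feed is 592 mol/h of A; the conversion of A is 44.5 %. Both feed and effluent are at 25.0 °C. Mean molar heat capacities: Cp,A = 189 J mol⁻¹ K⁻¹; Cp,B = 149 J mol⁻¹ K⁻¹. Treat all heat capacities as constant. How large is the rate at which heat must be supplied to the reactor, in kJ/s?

Q_in = 2.31 kJ/s

Extent of reaction ξ = 0.445 × 592 = 263.44 mol/h
Reaction term: ξ·ΔH°_rxn = 263.44 × 31.5 = 8298.4 kJ/h
Q = ΔH = 8298.4 kJ/h = 2.3051 kW
Heat supplied = 2.3051 kJ/s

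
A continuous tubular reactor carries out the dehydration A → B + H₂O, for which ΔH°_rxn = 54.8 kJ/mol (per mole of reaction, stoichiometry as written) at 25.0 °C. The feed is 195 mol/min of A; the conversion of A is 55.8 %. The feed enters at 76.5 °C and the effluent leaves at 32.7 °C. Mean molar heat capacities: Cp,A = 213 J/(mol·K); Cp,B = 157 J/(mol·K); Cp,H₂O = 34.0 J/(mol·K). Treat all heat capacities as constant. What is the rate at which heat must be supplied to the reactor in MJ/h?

Extent of reaction ξ = 0.558 × 195 = 108.81 mol/min
Reaction term: ξ·ΔH°_rxn = 108.81 × 54.8 = 5962.8 kJ/min
Sensible, feed 76.5→25 °C: -2139.1 kJ/min
Outlet flows (mol/min): A 86.19, B 108.81, H₂O 108.81
Sensible, products 25→32.7 °C: 301.39 kJ/min
Q = ΔH = 4125.1 kJ/min = 68.752 kW
Heat supplied = 247.51 MJ/h

Q_in = 248 MJ/h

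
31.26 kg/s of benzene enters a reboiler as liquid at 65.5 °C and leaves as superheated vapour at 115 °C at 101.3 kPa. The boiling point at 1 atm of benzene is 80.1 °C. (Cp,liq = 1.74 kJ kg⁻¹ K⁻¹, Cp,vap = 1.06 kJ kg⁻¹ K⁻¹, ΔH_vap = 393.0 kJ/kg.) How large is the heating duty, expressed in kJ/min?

liquid 65.5→80.1 °C: 25.404 kJ/kg
vaporisation at 80.1 °C: 393 kJ/kg
vapour 80.1→115 °C: 36.994 kJ/kg
Δh = 25.404 + 393 + 36.994 = 455.4 kJ/kg
Q = ṁ·Δh = 31.26 kg/s × 455.4 kJ/kg = 14236 kJ/s
|Q| = 14236 kW = 854140 kJ/min

Q = 854000 kJ/min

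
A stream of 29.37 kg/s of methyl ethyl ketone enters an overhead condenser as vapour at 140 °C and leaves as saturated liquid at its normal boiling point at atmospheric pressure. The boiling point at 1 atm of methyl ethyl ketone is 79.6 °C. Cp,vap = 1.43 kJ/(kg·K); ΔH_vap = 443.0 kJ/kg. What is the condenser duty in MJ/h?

vapour 140→79.6 °C: -86.372 kJ/kg
condensation at 79.6 °C: -443 kJ/kg
Δh = -86.372 + -443 = -529.37 kJ/kg
Q = ṁ·Δh = 29.37 kg/s × -529.37 kJ/kg = -15548 kJ/s
|Q| = 15548 kW = 55972 MJ/h

Q_c = 56000 MJ/h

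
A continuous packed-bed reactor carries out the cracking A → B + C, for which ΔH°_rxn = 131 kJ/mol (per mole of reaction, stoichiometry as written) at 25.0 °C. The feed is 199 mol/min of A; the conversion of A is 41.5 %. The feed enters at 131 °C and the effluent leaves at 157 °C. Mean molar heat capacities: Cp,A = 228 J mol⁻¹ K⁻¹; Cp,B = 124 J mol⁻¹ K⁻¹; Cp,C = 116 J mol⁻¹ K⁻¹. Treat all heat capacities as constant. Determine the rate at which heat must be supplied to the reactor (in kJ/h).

Extent of reaction ξ = 0.415 × 199 = 82.585 mol/min
Reaction term: ξ·ΔH°_rxn = 82.585 × 131 = 10819 kJ/min
Sensible, feed 131→25 °C: -4809.4 kJ/min
Outlet flows (mol/min): A 116.42, B 82.585, C 82.585
Sensible, products 25→157 °C: 6119.9 kJ/min
Q = ΔH = 12129 kJ/min = 202.15 kW
Heat supplied = 727750 kJ/h

Q_in = 728000 kJ/h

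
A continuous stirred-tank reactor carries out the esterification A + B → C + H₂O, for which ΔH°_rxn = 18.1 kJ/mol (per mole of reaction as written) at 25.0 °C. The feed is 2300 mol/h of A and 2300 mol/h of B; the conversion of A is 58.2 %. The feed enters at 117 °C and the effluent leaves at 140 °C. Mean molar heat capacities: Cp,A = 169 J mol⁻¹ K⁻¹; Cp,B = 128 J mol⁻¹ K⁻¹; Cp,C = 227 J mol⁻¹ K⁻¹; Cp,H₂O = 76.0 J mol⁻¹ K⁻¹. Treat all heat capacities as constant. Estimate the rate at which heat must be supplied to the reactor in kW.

Extent of reaction ξ = 0.582 × 2300 = 1338.6 mol/h
Reaction term: ξ·ΔH°_rxn = 1338.6 × 18.1 = 24229 kJ/h
Sensible, feed 117→25 °C: -62845 kJ/h
Outlet flows (mol/h): A 961.4, B 961.4, C 1338.6, H₂O 1338.6
Sensible, products 25→140 °C: 79480 kJ/h
Q = ΔH = 40864 kJ/h = 11.351 kW
Heat supplied = 11.351 kW

Q_in = 11.4 kW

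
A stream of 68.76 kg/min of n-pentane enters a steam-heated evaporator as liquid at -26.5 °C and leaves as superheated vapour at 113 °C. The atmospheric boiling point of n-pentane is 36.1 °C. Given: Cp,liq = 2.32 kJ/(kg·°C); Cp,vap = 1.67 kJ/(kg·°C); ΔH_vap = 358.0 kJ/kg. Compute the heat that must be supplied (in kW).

liquid -26.5→36.1 °C: 145.23 kJ/kg
vaporisation at 36.1 °C: 358 kJ/kg
vapour 36.1→113 °C: 128.42 kJ/kg
Δh = 145.23 + 358 + 128.42 = 631.65 kJ/kg
Q = ṁ·Δh = 68.76 kg/min × 631.65 kJ/kg = 43433 kJ/min
|Q| = 723.88 kW

Q = 724 kW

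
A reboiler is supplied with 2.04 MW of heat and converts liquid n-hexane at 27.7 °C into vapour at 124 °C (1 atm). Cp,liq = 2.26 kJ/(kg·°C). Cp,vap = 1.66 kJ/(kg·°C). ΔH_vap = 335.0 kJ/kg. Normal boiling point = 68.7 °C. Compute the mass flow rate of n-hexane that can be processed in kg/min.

ṁ = 236 kg/min

Δh = 2.26×(68.7−27.7) + 335.0 + 1.66×(124−68.7) = 519.46 kJ/kg
Q = 2.04 MW = 2040 kJ/s = 122400 kJ/min
ṁ = Q/Δh = 122400 / 519.46 = 235.63 kg/min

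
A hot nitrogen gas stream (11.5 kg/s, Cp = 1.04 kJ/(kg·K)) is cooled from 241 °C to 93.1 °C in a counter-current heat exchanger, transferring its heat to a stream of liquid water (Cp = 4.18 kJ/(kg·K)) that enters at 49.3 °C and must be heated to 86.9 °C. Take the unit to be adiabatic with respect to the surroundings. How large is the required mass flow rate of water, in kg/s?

ṁ_c = 11.3 kg/s

Heat released by hot stream: Q = 11.5 × 1.04 × (241 − 93.1) = 1768.9 kJ/s
Energy balance on cold side (adiabatic exchanger): Q = ṁ_c·Cp_c·(T_c,out − T_c,in)
ṁ_c = 1768.9 / [4.18 × (86.9 − 49.3)] = 11.255 kg/s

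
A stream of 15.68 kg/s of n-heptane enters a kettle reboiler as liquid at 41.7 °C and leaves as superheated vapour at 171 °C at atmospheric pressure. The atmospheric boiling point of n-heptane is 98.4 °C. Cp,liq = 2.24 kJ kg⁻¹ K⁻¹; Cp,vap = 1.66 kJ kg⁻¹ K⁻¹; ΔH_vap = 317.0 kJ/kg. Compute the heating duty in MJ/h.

liquid 41.7→98.4 °C: 127.01 kJ/kg
vaporisation at 98.4 °C: 317 kJ/kg
vapour 98.4→171 °C: 120.52 kJ/kg
Δh = 127.01 + 317 + 120.52 = 564.52 kJ/kg
Q = ṁ·Δh = 15.68 kg/s × 564.52 kJ/kg = 8851.7 kJ/s
|Q| = 8851.7 kW = 31866 MJ/h

Q = 31900 MJ/h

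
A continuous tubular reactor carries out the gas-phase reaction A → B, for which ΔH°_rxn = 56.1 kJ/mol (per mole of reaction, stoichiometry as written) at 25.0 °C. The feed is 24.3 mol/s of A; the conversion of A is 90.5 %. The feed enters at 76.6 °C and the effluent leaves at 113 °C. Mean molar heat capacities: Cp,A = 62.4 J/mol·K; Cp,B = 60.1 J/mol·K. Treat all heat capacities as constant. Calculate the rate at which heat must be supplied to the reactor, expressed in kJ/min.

Extent of reaction ξ = 0.905 × 24.3 = 21.992 mol/s
Reaction term: ξ·ΔH°_rxn = 21.992 × 56.1 = 1233.7 kJ/s
Sensible, feed 76.6→25 °C: -78.242 kJ/s
Outlet flows (mol/s): A 2.3085, B 21.992
Sensible, products 25→113 °C: 128.99 kJ/s
Q = ΔH = 1284.5 kJ/s = 1284.5 kW
Heat supplied = 77068 kJ/min

Q_in = 77100 kJ/min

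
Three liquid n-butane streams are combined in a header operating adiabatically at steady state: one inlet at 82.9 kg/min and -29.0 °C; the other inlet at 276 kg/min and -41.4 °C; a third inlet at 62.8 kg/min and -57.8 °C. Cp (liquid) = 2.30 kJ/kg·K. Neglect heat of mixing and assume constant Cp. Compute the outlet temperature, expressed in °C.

Energy balance with Q = 0: Σ ṁᵢCp,ᵢ(T_out − Tᵢ) = 0
Σ ṁᵢCp,ᵢTᵢ = 82.9×2.30×-29.0 + 276×2.30×-41.4 + 62.8×2.30×-57.8 = -40159
Σ ṁᵢCp,ᵢ = 82.9×2.30 + 276×2.30 + 62.8×2.30 = 969.91
T_out = -40159 / 969.91 = -41.405 °C

T_out = -41.4 °C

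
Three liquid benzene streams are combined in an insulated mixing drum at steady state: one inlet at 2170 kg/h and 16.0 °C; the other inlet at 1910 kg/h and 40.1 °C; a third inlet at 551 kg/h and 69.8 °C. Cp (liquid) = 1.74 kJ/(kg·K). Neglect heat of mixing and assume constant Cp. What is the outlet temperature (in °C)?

T_out = 32.3 °C

No heat crosses the boundary, so H_out = H_in.
T_out = Σ ṁᵢCp,ᵢTᵢ / Σ ṁᵢCp,ᵢ
      = 260600 / 8057.9 = 32.341 °C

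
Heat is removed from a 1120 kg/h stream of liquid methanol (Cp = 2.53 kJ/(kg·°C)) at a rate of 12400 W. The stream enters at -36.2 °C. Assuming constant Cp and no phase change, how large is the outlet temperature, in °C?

Q = 12400 W = 44640 kJ/h
ΔT = Q/(ṁ·Cp) = 44640/(1120×2.53) = 15.754 K
T_out = -36.2 − 15.754 = -51.954 °C

T_out = -52.0 °C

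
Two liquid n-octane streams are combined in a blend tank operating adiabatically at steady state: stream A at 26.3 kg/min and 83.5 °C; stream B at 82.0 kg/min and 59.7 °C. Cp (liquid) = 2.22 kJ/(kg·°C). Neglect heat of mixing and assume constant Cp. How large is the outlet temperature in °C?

T_out = 65.5 °C

Adiabatic, steady state ⇒ Σ ṁᵢCp,ᵢ(T_out − Tᵢ) = 0
Σ ṁᵢCp,ᵢTᵢ = 26.3×2.22×83.5 + 82.0×2.22×59.7 = 15743
Σ ṁᵢCp,ᵢ = 26.3×2.22 + 82.0×2.22 = 240.43
T_out = 15743 / 240.43 = 65.48 °C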